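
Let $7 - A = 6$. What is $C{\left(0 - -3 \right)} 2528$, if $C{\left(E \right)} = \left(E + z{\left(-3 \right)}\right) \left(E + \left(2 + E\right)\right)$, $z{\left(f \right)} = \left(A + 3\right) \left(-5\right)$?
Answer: $-343808$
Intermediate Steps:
$A = 1$ ($A = 7 - 6 = 1$)
$z{\left(f \right)} = -20$ ($z{\left(f \right)} = \left(1 + 3\right) \left(-5\right) = 4 \left(-5\right) = -20$)
$C{\left(E \right)} = \left(-20 + E\right) \left(2 + 2 E\right)$ ($C{\left(E \right)} = \left(E - 20\right) \left(E + \left(2 + E\right)\right) = \left(-20 + E\right) \left(2 + 2 E\right)$)
$C{\left(0 - -3 \right)} 2528 = \left(-40 - 38 \left(0 - -3\right) + 2 \left(0 - -3\right)^{2}\right) 2528 = \left(-40 - 38 \left(0 + 3\right) + 2 \left(0 + 3\right)^{2}\right) 2528 = \left(-40 - 114 + 2 \cdot 3^{2}\right) 2528 = \left(-40 - 114 + 2 \cdot 9\right) 2528 = \left(-40 - 114 + 18\right) 2528 = \left(-136\right) 2528 = -343808$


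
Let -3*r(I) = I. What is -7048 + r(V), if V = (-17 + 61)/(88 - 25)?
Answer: -1332116/189 ≈ -7048.2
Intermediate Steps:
V = 44/63 ≈ 0.69841
r(I) = -I/3
-7048 + r(V) = -7048 - ⅓*44/63 = -7048 - 44/189 = -1332116/189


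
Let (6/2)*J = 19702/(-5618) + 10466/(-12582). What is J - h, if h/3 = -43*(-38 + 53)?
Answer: 102505915157/53014257 ≈ 1933.6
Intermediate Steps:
h = -1935 (h = 3*(-43*(-38 + 53)) = 3*(-43*15) = 3*(-645) = -1935)
J = -76672138/53014257 (J = (19702/(-5618) + 10466/(-12582))/3 = (19702*(-1/5618) + 10466*(-1/12582))/3 = (-9851/2809 - 5233/6291)/3 = (⅓)*(-76672138/17671419) = -76672138/53014257 ≈ -1.4463)
J - h = -76672138/53014257 - 1*(-1935) = -76672138/53014257 + 1935 = 102505915157/53014257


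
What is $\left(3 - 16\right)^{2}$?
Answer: $169$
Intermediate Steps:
$\left(3 - 16\right)^{2} = \left(-13\right)^{2} = 169$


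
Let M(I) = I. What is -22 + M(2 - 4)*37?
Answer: -96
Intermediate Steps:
-22 + M(2 - 4)*37 = -22 + (2 - 4)*37 = -22 - 2*37 = -22 - 74 = -96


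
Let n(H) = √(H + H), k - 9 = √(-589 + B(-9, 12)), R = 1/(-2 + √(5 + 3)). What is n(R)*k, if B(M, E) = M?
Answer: √(1 + √2)*(9 + I*√598) ≈ 13.984 + 37.996*I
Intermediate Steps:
R = 1/(-2 + 2*√2) (R = 1/(-2 + √8) = 1/(-2 + 2*√2) ≈ 1.2071)
k = 9 + I*√598 (k = 9 + √(-589 - 9) = 9 + √(-598) = 9 + I*√598 ≈ 9.0 + 24.454*I)
n(H) = √2*√H (n(H) = √(2*H) = √2*√H)
n(R)*k = (√2*√(½ + √2/2))*(9 + I*√598) = √2*√(½ + √2/2)*(9 + I*√598)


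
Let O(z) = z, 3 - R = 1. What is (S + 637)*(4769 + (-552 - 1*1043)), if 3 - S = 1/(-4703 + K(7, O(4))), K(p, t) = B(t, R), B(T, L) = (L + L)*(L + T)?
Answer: 9504736614/4679 ≈ 2.0314e+6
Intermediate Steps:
R = 2 (R = 3 - 1*1 = 3 - 1 = 2)
B(T, L) = 2*L*(L + T) (B(T, L) = (2*L)*(L + T) = 2*L*(L + T))
K(p, t) = 8 + 4*t (K(p, t) = 2*2*(2 + t) = 8 + 4*t)
S = 14038/4679 (S = 3 - 1/(-4703 + (8 + 4*4)) = 3 - 1/(-4703 + (8 + 16)) = 3 - 1/(-4703 + 24) = 3 - 1/(-4679) = 3 - 1*(-1/4679) = 3 + 1/4679 = 14038/4679 ≈ 3.0002)
(S + 637)*(4769 + (-552 - 1*1043)) = (14038/4679 + 637)*(4769 + (-552 - 1*1043)) = 2994561*(4769 + (-552 - 1043))/4679 = 2994561*(4769 - 1595)/4679 = (2994561/4679)*3174 = 9504736614/4679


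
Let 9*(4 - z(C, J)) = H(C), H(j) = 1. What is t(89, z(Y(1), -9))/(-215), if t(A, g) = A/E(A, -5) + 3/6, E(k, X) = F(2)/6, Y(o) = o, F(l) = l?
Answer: -107/86 ≈ -1.2442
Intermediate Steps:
z(C, J) = 35/9 (z(C, J) = 4 - ⅑*1 = 4 - ⅑ = 35/9)
E(k, X) = ⅓ (E(k, X) = 2/6 = 2*(⅙) = ⅓)
t(A, g) = ½ + 3*A (t(A, g) = A/(⅓) + 3/6 = A*3 + 3*(⅙) = 3*A + ½ = ½ + 3*A)
t(89, z(Y(1), -9))/(-215) = (½ + 3*89)/(-215) = (½ + 267)*(-1/215) = (535/2)*(-1/215) = -107/86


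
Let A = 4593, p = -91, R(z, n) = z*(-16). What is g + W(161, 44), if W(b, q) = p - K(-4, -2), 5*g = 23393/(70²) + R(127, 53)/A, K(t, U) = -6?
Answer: -9467435251/112528500 ≈ -84.134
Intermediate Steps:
R(z, n) = -16*z
g = 97487249/112528500 (g = (23393/(70²) - 16*127/4593)/5 = (23393/4900 - 2032*1/4593)/5 = (23393*(1/4900) - 2032/4593)/5 = (23393/4900 - 2032/4593)/5 = (⅕)*(97487249/22505700) = 97487249/112528500 ≈ 0.86633)
W(b, q) = -85 (W(b, q) = -91 - 1*(-6) = -91 + 6 = -85)
g + W(161, 44) = 97487249/112528500 - 85 = -9467435251/112528500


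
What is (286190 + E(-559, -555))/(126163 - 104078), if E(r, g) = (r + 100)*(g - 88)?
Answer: 581327/22085 ≈ 26.322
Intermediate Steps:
E(r, g) = (-88 + g)*(100 + r) (E(r, g) = (100 + r)*(-88 + g) = (-88 + g)*(100 + r))
(286190 + E(-559, -555))/(126163 - 104078) = (286190 + (-8800 - 88*(-559) + 100*(-555) - 555*(-559)))/(126163 - 104078) = (286190 + (-8800 + 49192 - 55500 + 310245))/22085 = (286190 + 295137)*(1/22085) = 581327*(1/22085) = 581327/22085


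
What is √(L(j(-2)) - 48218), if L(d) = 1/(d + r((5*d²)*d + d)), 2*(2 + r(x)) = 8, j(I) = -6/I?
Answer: I*√1205445/5 ≈ 219.59*I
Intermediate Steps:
r(x) = 2 (r(x) = -2 + (½)*8 = -2 + 4 = 2)
L(d) = 1/(2 + d) (L(d) = 1/(d + 2) = 1/(2 + d))
√(L(j(-2)) - 48218) = √(1/(2 - 6/(-2)) - 48218) = √(1/(2 - 6*(-½)) - 48218) = √(1/(2 + 3) - 48218) = √(1/5 - 48218) = √(⅕ - 48218) = √(-241089/5) = I*√1205445/5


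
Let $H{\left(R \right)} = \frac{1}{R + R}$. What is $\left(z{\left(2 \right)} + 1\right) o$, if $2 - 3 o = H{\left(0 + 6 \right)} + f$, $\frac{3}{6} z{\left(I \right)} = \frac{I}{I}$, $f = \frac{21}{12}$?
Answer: $\frac{1}{6} \approx 0.16667$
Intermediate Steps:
$f = \frac{7}{4}$ ($f = 21 \cdot \frac{1}{12} = \frac{7}{4} \approx 1.75$)
$H{\left(R \right)} = \frac{1}{2 R}$
$z{\left(I \right)} = 2$ ($z{\left(I \right)} = 2 \frac{I}{I} = 2 \cdot 1 = 2$)
$o = \frac{1}{18}$ ($o = \frac{2}{3} - \frac{\frac{1}{2 \left(0 + 6\right)} + \frac{7}{4}}{3} = \frac{2}{3} - \frac{\frac{1}{2 \cdot 6} + \frac{7}{4}}{3} = \frac{2}{3} - \frac{\frac{1}{2} \cdot \frac{1}{6} + \frac{7}{4}}{3} = \frac{2}{3} - \frac{\frac{1}{12} + \frac{7}{4}}{3} = \frac{2}{3} - \frac{11}{18} = \frac{1}{18} \approx 0.055556$)
$\left(z{\left(2 \right)} + 1\right) o = \left(2 + 1\right) \frac{1}{18} = 3 \cdot \frac{1}{18} = \frac{1}{6}$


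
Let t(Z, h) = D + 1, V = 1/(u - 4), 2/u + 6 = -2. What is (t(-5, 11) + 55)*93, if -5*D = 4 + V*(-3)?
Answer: 87048/17 ≈ 5120.5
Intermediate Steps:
u = -¼ (u = 2/(-6 - 2) = 2/(-8) = 2*(-⅛) = -¼ ≈ -0.25000)
V = -4/17 (V = 1/(-¼ - 4) = 1/(-17/4) = -4/17 ≈ -0.23529)
D = -16/17 (D = -(4 - 4/17*(-3))/5 = -(4 + 12/17)/5 = -⅕*80/17 = -16/17 ≈ -0.94118)
t(Z, h) = 1/17 (t(Z, h) = -16/17 + 1 = 1/17)
(t(-5, 11) + 55)*93 = (1/17 + 55)*93 = (936/17)*93 = 87048/17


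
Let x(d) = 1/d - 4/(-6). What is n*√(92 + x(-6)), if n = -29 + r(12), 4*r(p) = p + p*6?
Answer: -4*√370 ≈ -76.942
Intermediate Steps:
x(d) = ⅔ + 1/d (x(d) = 1/d - 4*(-⅙) = 1/d + ⅔ = ⅔ + 1/d)
r(p) = 7*p/4 (r(p) = (p + p*6)/4 = (p + 6*p)/4 = (7*p)/4 = 7*p/4)
n = -8 (n = -29 + (7/4)*12 = -29 + 21 = -8)
n*√(92 + x(-6)) = -8*√(92 + (⅔ + 1/(-6))) = -8*√(92 + (⅔ - ⅙)) = -8*√(92 + ½) = -4*√370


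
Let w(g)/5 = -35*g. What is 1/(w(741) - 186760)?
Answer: -1/316435 ≈ -3.1602e-6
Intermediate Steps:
w(g) = -175*g (w(g) = 5*(-35*g) = -175*g)
1/(w(741) - 186760) = 1/(-175*741 - 186760) = 1/(-129675 - 186760) = 1/(-316435) = -1/316435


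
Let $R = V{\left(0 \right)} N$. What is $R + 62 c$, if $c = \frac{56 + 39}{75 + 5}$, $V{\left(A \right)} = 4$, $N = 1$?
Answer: $\frac{621}{8} \approx 77.625$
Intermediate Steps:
$c = \frac{19}{16}$ ($c = \frac{95}{80} = 95 \cdot \frac{1}{80} = \frac{19}{16} \approx 1.1875$)
$R = 4$ ($R = 4 \cdot 1 = 4$)
$R + 62 c = 4 + 62 \cdot \frac{19}{16} = 4 + \frac{589}{8} = \frac{621}{8}$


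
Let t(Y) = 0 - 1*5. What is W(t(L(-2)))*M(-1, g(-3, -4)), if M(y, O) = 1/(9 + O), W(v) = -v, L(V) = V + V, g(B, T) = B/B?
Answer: ½ ≈ 0.50000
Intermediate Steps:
g(B, T) = 1
L(V) = 2*V
t(Y) = -5 (t(Y) = 0 - 5 = -5)
W(t(L(-2)))*M(-1, g(-3, -4)) = (-1*(-5))/(9 + 1) = 5/10 = 5*(⅒) = ½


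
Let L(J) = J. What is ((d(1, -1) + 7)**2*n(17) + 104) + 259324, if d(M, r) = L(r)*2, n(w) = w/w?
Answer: 259453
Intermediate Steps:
n(w) = 1
d(M, r) = 2*r (d(M, r) = r*2 = 2*r)
((d(1, -1) + 7)**2*n(17) + 104) + 259324 = ((2*(-1) + 7)**2*1 + 104) + 259324 = ((-2 + 7)**2*1 + 104) + 259324 = (5**2*1 + 104) + 259324 = (25*1 + 104) + 259324 = (25 + 104) + 259324 = 129 + 259324 = 259453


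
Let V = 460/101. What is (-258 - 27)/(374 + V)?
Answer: -28785/38234 ≈ -0.75286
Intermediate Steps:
V = 460/101 (V = 460*(1/101) = 460/101 ≈ 4.5545)
(-258 - 27)/(374 + V) = (-258 - 27)/(374 + 460/101) = -285/38234/101 = -285*101/38234 = -28785/38234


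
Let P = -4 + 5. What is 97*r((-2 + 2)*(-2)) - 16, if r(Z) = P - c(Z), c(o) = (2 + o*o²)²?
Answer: -307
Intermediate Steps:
P = 1
c(o) = (2 + o³)²
r(Z) = 1 - (2 + Z³)²
97*r((-2 + 2)*(-2)) - 16 = 97*(1 - (2 + ((-2 + 2)*(-2))³)²) - 16 = 97*(1 - (2 + (0*(-2))³)²) - 16 = 97*(1 - (2 + 0³)²) - 16 = 97*(1 - (2 + 0)²) - 16 = 97*(1 - 1*2²) - 16 = 97*(1 - 1*4) - 16 = 97*(1 - 4) - 16 = 97*(-3) - 16 = -291 - 16 = -307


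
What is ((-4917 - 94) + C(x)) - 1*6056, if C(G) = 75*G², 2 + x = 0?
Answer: -10767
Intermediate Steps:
x = -2 (x = -2 + 0 = -2)
((-4917 - 94) + C(x)) - 1*6056 = ((-4917 - 94) + 75*(-2)²) - 1*6056 = (-5011 + 75*4) - 6056 = (-5011 + 300) - 6056 = -4711 - 6056 = -10767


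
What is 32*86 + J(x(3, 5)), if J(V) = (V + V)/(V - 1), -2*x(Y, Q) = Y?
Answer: 13766/5 ≈ 2753.2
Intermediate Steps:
x(Y, Q) = -Y/2
J(V) = 2*V/(-1 + V) (J(V) = (2*V)/(-1 + V) = 2*V/(-1 + V))
32*86 + J(x(3, 5)) = 32*86 + 2*(-½*3)/(-1 - ½*3) = 2752 + 2*(-3/2)/(-1 - 3/2) = 2752 + 2*(-3/2)/(-5/2) = 2752 + 2*(-3/2)*(-⅖) = 2752 + 6/5 = 13766/5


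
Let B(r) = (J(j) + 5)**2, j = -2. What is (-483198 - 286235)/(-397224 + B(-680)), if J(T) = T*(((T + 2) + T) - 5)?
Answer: 769433/396863 ≈ 1.9388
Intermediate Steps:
J(T) = T*(-3 + 2*T) (J(T) = T*(((2 + T) + T) - 5) = T*((2 + 2*T) - 5) = T*(-3 + 2*T))
B(r) = 361 (B(r) = (-2*(-3 + 2*(-2)) + 5)**2 = (-2*(-3 - 4) + 5)**2 = (-2*(-7) + 5)**2 = (14 + 5)**2 = 19**2 = 361)
(-483198 - 286235)/(-397224 + B(-680)) = (-483198 - 286235)/(-397224 + 361) = -769433/(-396863) = -769433*(-1/396863) = 769433/396863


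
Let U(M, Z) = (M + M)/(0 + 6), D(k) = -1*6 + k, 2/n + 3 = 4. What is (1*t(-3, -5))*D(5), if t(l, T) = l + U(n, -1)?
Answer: 7/3 ≈ 2.3333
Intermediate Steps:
n = 2 (n = 2/(-3 + 4) = 2/1 = 2*1 = 2)
D(k) = -6 + k
U(M, Z) = M/3 (U(M, Z) = (2*M)/6 = (2*M)*(⅙) = M/3)
t(l, T) = ⅔ + l (t(l, T) = l + (⅓)*2 = l + ⅔ = ⅔ + l)
(1*t(-3, -5))*D(5) = (1*(⅔ - 3))*(-6 + 5) = (1*(-7/3))*(-1) = -7/3*(-1) = 7/3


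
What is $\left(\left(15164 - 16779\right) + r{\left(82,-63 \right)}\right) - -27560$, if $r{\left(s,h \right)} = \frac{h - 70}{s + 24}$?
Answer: $\frac{2750037}{106} \approx 25944.0$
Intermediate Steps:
$r{\left(s,h \right)} = \frac{-70 + h}{24 + s}$
$\left(\left(15164 - 16779\right) + r{\left(82,-63 \right)}\right) - -27560 = \left(\left(15164 - 16779\right) + \frac{-70 - 63}{24 + 82}\right) - -27560 = \left(-1615 + \frac{1}{106} \left(-133\right)\right) + 27560 = \left(-1615 - \frac{133}{106}\right) + 27560 = - \frac{171323}{106} + 27560 = \frac{2750037}{106}$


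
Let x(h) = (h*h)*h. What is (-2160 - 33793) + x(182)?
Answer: 5992615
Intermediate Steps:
x(h) = h**3 (x(h) = h**2*h = h**3)
(-2160 - 33793) + x(182) = (-2160 - 33793) + 182**3 = -35953 + 6028568 = 5992615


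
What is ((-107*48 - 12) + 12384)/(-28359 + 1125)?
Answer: -402/1513 ≈ -0.26570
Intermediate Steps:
((-107*48 - 12) + 12384)/(-28359 + 1125) = ((-5136 - 12) + 12384)/(-27234) = (-5148 + 12384)*(-1/27234) = 7236*(-1/27234) = -402/1513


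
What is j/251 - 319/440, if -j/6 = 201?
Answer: -55519/10040 ≈ -5.5298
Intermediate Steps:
j = -1206 (j = -6*201 = -1206)
j/251 - 319/440 = -1206/251 - 319/440 = -1206*1/251 - 319*1/440 = -1206/251 - 29/40 = -55519/10040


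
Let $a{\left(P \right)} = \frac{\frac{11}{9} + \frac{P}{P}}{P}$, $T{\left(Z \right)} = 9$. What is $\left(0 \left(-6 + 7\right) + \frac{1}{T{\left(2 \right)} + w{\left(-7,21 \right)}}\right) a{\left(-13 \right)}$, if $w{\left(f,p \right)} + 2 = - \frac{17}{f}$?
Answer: $- \frac{70}{3861} \approx -0.01813$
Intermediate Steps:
$w{\left(f,p \right)} = -2 - \frac{17}{f}$
$a{\left(P \right)} = \frac{20}{9 P}$ ($a{\left(P \right)} = \frac{11 \cdot \frac{1}{9} + 1}{P} = \frac{\frac{11}{9} + 1}{P} = \frac{20}{9 P}$)
$\left(0 \left(-6 + 7\right) + \frac{1}{T{\left(2 \right)} + w{\left(-7,21 \right)}}\right) a{\left(-13 \right)} = \left(0 \left(-6 + 7\right) + \frac{1}{9 - \left(2 + \frac{17}{-7}\right)}\right) \frac{20}{9 \left(-13\right)} = \left(0 \cdot 1 + \frac{1}{9 - - \frac{3}{7}}\right) \frac{20}{9} \left(- \frac{1}{13}\right) = \left(0 + \frac{1}{9 + \left(-2 + \frac{17}{7}\right)}\right) \left(- \frac{20}{117}\right) = \left(0 + \frac{1}{9 + \frac{3}{7}}\right) \left(- \frac{20}{117}\right) = \left(0 + \frac{1}{\frac{66}{7}}\right) \left(- \frac{20}{117}\right) = \left(0 + \frac{7}{66}\right) \left(- \frac{20}{117}\right) = \frac{7}{66} \left(- \frac{20}{117}\right) = - \frac{70}{3861}$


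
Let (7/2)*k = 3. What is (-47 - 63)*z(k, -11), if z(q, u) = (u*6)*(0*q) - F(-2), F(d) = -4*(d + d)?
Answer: 1760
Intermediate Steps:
k = 6/7 (k = (2/7)*3 = 6/7 ≈ 0.85714)
F(d) = -8*d
z(q, u) = -16 (z(q, u) = (u*6)*(0*q) - (-8)*(-2) = (6*u)*0 - 1*16 = 0 - 16 = -16)
(-47 - 63)*z(k, -11) = (-47 - 63)*(-16) = -110*(-16) = 1760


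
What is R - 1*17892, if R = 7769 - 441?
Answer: -10564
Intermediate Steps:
R = 7328
R - 1*17892 = 7328 - 1*17892 = 7328 - 17892 = -10564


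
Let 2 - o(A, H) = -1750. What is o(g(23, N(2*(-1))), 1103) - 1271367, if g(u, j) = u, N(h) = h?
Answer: -1269615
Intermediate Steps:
o(A, H) = 1752 (o(A, H) = 2 - 1*(-1750) = 2 + 1750 = 1752)
o(g(23, N(2*(-1))), 1103) - 1271367 = 1752 - 1271367 = -1269615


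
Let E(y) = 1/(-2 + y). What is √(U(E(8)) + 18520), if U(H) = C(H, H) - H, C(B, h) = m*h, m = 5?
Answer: √166686/3 ≈ 136.09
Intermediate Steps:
C(B, h) = 5*h
U(H) = 4*H (U(H) = 5*H - H = 4*H)
√(U(E(8)) + 18520) = √(4/(-2 + 8) + 18520) = √(4/6 + 18520) = √(4*(⅙) + 18520) = √(⅔ + 18520) = √(55562/3) = √166686/3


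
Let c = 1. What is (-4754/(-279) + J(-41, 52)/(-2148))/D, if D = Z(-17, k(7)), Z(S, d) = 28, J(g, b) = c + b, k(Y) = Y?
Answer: 3398935/5593392 ≈ 0.60767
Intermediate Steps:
J(g, b) = 1 + b
D = 28
(-4754/(-279) + J(-41, 52)/(-2148))/D = (-4754/(-279) + (1 + 52)/(-2148))/28 = (-4754*(-1/279) + 53*(-1/2148))*(1/28) = (4754/279 - 53/2148)*(1/28) = (3398935/199764)*(1/28) = 3398935/5593392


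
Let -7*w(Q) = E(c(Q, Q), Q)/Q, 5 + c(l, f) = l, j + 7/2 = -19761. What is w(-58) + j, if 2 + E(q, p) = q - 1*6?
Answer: -4012229/203 ≈ -19765.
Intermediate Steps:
j = -39529/2 (j = -7/2 - 19761 = -39529/2 ≈ -19765.)
c(l, f) = -5 + l
E(q, p) = -8 + q (E(q, p) = -2 + (q - 1*6) = -2 + (q - 6) = -2 + (-6 + q) = -8 + q)
w(Q) = -(-13 + Q)/(7*Q) (w(Q) = -(-8 + (-5 + Q))/(7*Q) = -(-13 + Q)/(7*Q))
w(-58) + j = (1/7)*(13 - 1*(-58))/(-58) - 39529/2 = (1/7)*(-1/58)*(13 + 58) - 39529/2 = (1/7)*(-1/58)*71 - 39529/2 = -71/406 - 39529/2 = -4012229/203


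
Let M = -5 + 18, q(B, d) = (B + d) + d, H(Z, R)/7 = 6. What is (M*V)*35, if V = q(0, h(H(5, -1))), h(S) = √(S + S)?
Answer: 1820*√21 ≈ 8340.3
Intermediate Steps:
H(Z, R) = 42 (H(Z, R) = 7*6 = 42)
h(S) = √2*√S (h(S) = √(2*S) = √2*√S)
q(B, d) = B + 2*d
V = 4*√21 (V = 0 + 2*(√2*√42) = 0 + 2*(2*√21) = 0 + 4*√21 = 4*√21 ≈ 18.330)
M = 13
(M*V)*35 = (13*(4*√21))*35 = (52*√21)*35 = 1820*√21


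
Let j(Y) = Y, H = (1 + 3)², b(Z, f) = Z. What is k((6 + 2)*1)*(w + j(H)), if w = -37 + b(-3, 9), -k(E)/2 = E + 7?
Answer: 720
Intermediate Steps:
k(E) = -14 - 2*E (k(E) = -2*(E + 7) = -2*(7 + E) = -14 - 2*E)
w = -40 (w = -37 - 3 = -40)
H = 16 (H = 4² = 16)
k((6 + 2)*1)*(w + j(H)) = (-14 - 2*(6 + 2))*(-40 + 16) = (-14 - 16)*(-24) = -30*(-24) = 720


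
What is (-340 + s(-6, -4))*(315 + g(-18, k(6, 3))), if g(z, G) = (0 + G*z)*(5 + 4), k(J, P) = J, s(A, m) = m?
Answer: 226008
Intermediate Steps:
g(z, G) = 9*G*z (g(z, G) = (G*z)*9 = 9*G*z)
(-340 + s(-6, -4))*(315 + g(-18, k(6, 3))) = (-340 - 4)*(315 + 9*6*(-18)) = -344*(315 - 972) = -344*(-657) = 226008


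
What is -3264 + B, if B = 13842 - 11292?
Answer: -714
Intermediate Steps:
B = 2550
-3264 + B = -3264 + 2550 = -714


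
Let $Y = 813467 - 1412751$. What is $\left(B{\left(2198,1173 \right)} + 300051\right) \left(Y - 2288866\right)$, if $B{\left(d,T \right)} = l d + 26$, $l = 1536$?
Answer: $-10617431470750$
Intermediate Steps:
$Y = -599284$ ($Y = 813467 - 1412751 = -599284$)
$B{\left(d,T \right)} = 26 + 1536 d$ ($B{\left(d,T \right)} = 1536 d + 26 = 26 + 1536 d$)
$\left(B{\left(2198,1173 \right)} + 300051\right) \left(Y - 2288866\right) = \left(\left(26 + 1536 \cdot 2198\right) + 300051\right) \left(-599284 - 2288866\right) = \left(\left(26 + 3376128\right) + 300051\right) \left(-2888150\right) = \left(3376154 + 300051\right) \left(-2888150\right) = 3676205 \left(-2888150\right) = -10617431470750$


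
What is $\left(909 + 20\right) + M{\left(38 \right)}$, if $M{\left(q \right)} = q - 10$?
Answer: $957$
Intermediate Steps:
$M{\left(q \right)} = -10 + q$
$\left(909 + 20\right) + M{\left(38 \right)} = \left(909 + 20\right) + \left(-10 + 38\right) = 929 + 28 = 957$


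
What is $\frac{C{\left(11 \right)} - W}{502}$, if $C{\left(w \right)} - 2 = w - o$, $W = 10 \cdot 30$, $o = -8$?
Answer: $- \frac{279}{502} \approx -0.55578$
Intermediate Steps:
$W = 300$
$C{\left(w \right)} = 10 + w$ ($C{\left(w \right)} = 2 + \left(w - -8\right) = 2 + \left(w + 8\right) = 2 + \left(8 + w\right) = 10 + w$)
$\frac{C{\left(11 \right)} - W}{502} = \frac{\left(10 + 11\right) - 300}{502} = \left(21 - 300\right) \frac{1}{502} = \left(-279\right) \frac{1}{502} = - \frac{279}{502}$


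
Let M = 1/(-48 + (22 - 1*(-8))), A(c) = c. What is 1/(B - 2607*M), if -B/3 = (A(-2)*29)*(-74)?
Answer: -6/76387 ≈ -7.8547e-5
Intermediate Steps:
B = -12876 (B = -3*(-2*29)*(-74) = -(-174)*(-74) = -3*4292 = -12876)
M = -1/18 (M = 1/(-48 + (22 + 8)) = 1/(-48 + 30) = 1/(-18) = -1/18 ≈ -0.055556)
1/(B - 2607*M) = 1/(-12876 - 2607*(-1/18)) = 1/(-12876 + 869/6) = 1/(-76387/6) = -6/76387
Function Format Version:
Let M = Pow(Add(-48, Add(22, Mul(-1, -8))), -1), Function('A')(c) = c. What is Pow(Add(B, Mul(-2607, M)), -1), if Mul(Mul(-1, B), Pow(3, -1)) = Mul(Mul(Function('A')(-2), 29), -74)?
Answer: Rational(-6, 76387) ≈ -7.8547e-5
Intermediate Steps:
B = -12876 (B = Mul(-3, Mul(Mul(-2, 29), -74)) = Mul(-3, Mul(-58, -74)) = Mul(-3, 4292) = -12876)
M = Rational(-1, 18) (M = Pow(Add(-48, Add(22, 8)), -1) = Pow(Add(-48, 30), -1) = Pow(-18, -1) = Rational(-1, 18) ≈ -0.055556)
Pow(Add(B, Mul(-2607, M)), -1) = Pow(Add(-12876, Mul(-2607, Rational(-1, 18))), -1) = Pow(Add(-12876, Rational(869, 6)), -1) = Pow(Rational(-76387, 6), -1) = Rational(-6, 76387)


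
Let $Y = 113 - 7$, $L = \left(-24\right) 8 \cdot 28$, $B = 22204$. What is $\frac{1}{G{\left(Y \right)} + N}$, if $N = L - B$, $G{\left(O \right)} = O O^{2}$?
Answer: $\frac{1}{1163436} \approx 8.5952 \cdot 10^{-7}$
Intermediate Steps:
$L = -5376$ ($L = \left(-192\right) 28 = -5376$)
$Y = 106$
$G{\left(O \right)} = O^{3}$
$N = -27580$ ($N = -5376 - 22204 = -27580$)
$\frac{1}{G{\left(Y \right)} + N} = \frac{1}{106^{3} - 27580} = \frac{1}{1191016 - 27580} = \frac{1}{1163436}$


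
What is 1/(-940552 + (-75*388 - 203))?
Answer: -1/969855 ≈ -1.0311e-6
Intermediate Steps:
1/(-940552 + (-75*388 - 203)) = 1/(-940552 + (-29100 - 203)) = 1/(-940552 - 29303) = 1/(-969855) = -1/969855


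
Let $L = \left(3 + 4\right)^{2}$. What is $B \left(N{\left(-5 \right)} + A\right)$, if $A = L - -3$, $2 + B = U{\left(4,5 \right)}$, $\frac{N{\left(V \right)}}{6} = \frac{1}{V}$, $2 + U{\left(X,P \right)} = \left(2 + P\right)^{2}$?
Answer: $2286$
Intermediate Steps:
$L = 49$ ($L = 7^{2} = 49$)
$U{\left(X,P \right)} = -2 + \left(2 + P\right)^{2}$
$N{\left(V \right)} = \frac{6}{V}$
$B = 45$ ($B = -2 - \left(2 - \left(2 + 5\right)^{2}\right) = -2 - \left(2 - 7^{2}\right) = -2 + \left(-2 + 49\right) = -2 + 47 = 45$)
$A = 52$ ($A = 49 - -3 = 49 + 3 = 52$)
$B \left(N{\left(-5 \right)} + A\right) = 45 \left(\frac{6}{-5} + 52\right) = 45 \left(6 \left(- \frac{1}{5}\right) + 52\right) = 45 \left(- \frac{6}{5} + 52\right) = 45 \cdot \frac{254}{5} = 2286$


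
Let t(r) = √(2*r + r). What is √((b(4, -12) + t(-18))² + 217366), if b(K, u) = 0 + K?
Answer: 2*√(54332 + 6*I*√6) ≈ 466.18 + 0.063052*I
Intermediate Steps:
t(r) = √3*√r (t(r) = √(3*r) = √3*√r)
b(K, u) = K
√((b(4, -12) + t(-18))² + 217366) = √((4 + √3*√(-18))² + 217366) = √((4 + √3*(3*I*√2))² + 217366) = √((4 + 3*I*√6)² + 217366) = √(217366 + (4 + 3*I*√6)²)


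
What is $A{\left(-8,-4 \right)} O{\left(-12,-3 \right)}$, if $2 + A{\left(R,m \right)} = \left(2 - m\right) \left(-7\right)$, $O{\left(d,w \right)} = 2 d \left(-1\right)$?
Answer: $-1056$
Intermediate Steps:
$O{\left(d,w \right)} = - 2 d$
$A{\left(R,m \right)} = -16 + 7 m$ ($A{\left(R,m \right)} = -2 + \left(2 - m\right) \left(-7\right) = -2 + \left(-14 + 7 m\right) = -16 + 7 m$)
$A{\left(-8,-4 \right)} O{\left(-12,-3 \right)} = \left(-16 + 7 \left(-4\right)\right) \left(\left(-2\right) \left(-12\right)\right) = \left(-16 - 28\right) 24 = \left(-44\right) 24 = -1056$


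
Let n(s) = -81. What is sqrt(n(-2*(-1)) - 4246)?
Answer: I*sqrt(4327) ≈ 65.78*I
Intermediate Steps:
sqrt(n(-2*(-1)) - 4246) = sqrt(-81 - 4246) = sqrt(-4327) = I*sqrt(4327)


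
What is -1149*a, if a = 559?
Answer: -642291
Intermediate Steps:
-1149*a = -1149*559 = -642291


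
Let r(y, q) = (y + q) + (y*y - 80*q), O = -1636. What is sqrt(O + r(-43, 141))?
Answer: I*sqrt(10969) ≈ 104.73*I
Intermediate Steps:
r(y, q) = y + y**2 - 79*q (r(y, q) = (q + y) + (y**2 - 80*q) = y + y**2 - 79*q)
sqrt(O + r(-43, 141)) = sqrt(-1636 + (-43 + (-43)**2 - 79*141)) = sqrt(-1636 + (-43 + 1849 - 11139)) = sqrt(-1636 - 9333) = sqrt(-10969) = I*sqrt(10969)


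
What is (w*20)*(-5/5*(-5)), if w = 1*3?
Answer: 300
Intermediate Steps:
w = 3
(w*20)*(-5/5*(-5)) = (3*20)*(-5/5*(-5)) = 60*(-5*1/5*(-5)) = 60*(-1*(-5)) = 60*5 = 300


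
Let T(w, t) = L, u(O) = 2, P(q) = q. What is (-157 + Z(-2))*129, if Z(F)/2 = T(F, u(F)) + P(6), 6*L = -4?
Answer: -18877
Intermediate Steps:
L = -⅔ (L = (⅙)*(-4) = -⅔ ≈ -0.66667)
T(w, t) = -⅔
Z(F) = 32/3 (Z(F) = 2*(-⅔ + 6) = 2*(16/3) = 32/3)
(-157 + Z(-2))*129 = (-157 + 32/3)*129 = -439/3*129 = -18877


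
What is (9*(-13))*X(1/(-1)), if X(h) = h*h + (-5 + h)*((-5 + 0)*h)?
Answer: 3393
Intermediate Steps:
X(h) = h**2 - 5*h*(-5 + h) (X(h) = h**2 + (-5 + h)*(-5*h) = h**2 - 5*h*(-5 + h))
(9*(-13))*X(1/(-1)) = (9*(-13))*((25 - 4/(-1))/(-1)) = -(-117)*(25 - 4*(-1)) = -(-117)*(25 + 4) = -(-117)*29 = -117*(-29) = 3393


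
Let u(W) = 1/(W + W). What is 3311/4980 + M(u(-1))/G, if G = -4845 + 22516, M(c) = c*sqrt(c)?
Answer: 3311/4980 - I*sqrt(2)/70684 ≈ 0.66486 - 2.0008e-5*I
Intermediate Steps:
u(W) = 1/(2*W)
M(c) = c**(3/2)
G = 17671
3311/4980 + M(u(-1))/G = 3311/4980 + ((1/2)/(-1))**(3/2)/17671 = 3311*(1/4980) + ((1/2)*(-1))**(3/2)*(1/17671) = 3311/4980 + (-1/2)**(3/2)*(1/17671) = 3311/4980 - I*sqrt(2)/4*(1/17671) = 3311/4980 - I*sqrt(2)/70684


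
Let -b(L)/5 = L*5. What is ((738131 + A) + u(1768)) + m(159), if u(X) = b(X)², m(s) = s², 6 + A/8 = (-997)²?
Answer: 1962355436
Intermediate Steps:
A = 7952024 (A = -48 + 8*(-997)² = -48 + 8*994009 = -48 + 7952072 = 7952024)
b(L) = -25*L (b(L) = -5*L*5 = -25*L)
u(X) = 625*X² (u(X) = (-25*X)² = 625*X²)
((738131 + A) + u(1768)) + m(159) = ((738131 + 7952024) + 625*1768²) + 159² = (8690155 + 625*3125824) + 25281 = (8690155 + 1953640000) + 25281 = 1962330155 + 25281 = 1962355436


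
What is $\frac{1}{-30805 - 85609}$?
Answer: $- \frac{1}{116414} \approx -8.59 \cdot 10^{-6}$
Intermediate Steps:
$\frac{1}{-30805 - 85609} = \frac{1}{-116414} = - \frac{1}{116414}$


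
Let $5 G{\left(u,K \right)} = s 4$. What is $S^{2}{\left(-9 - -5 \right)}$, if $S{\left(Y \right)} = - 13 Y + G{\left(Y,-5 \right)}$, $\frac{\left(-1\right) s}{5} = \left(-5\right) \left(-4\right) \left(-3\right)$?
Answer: $85264$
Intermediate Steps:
$s = 300$ ($s = - 5 \left(-5\right) \left(-4\right) \left(-3\right) = - 5 \cdot 20 \left(-3\right) = \left(-5\right) \left(-60\right) = 300$)
$G{\left(u,K \right)} = 240$ ($G{\left(u,K \right)} = \frac{300 \cdot 4}{5} = \frac{1}{5} \cdot 1200 = 240$)
$S{\left(Y \right)} = 240 - 13 Y$ ($S{\left(Y \right)} = - 13 Y + 240 = 240 - 13 Y$)
$S^{2}{\left(-9 - -5 \right)} = \left(240 - 13 \left(-9 - -5\right)\right)^{2} = \left(240 - 13 \left(-9 + 5\right)\right)^{2} = \left(240 - -52\right)^{2} = \left(240 + 52\right)^{2} = 292^{2} = 85264$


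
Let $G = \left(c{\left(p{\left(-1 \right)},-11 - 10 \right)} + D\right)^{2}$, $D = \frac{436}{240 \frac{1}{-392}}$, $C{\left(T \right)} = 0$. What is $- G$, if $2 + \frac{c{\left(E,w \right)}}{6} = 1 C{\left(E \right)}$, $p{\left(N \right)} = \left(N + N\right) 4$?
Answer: $- \frac{117983044}{225} \approx -5.2437 \cdot 10^{5}$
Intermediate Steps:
$p{\left(N \right)} = 8 N$ ($p{\left(N \right)} = 2 N 4 = 8 N$)
$c{\left(E,w \right)} = -12$ ($c{\left(E,w \right)} = -12 + 6 \cdot 1 \cdot 0 = -12 + 6 \cdot 0 = -12 + 0 = -12$)
$D = - \frac{10682}{15}$ ($D = \frac{436}{240 \left(- \frac{1}{392}\right)} = \frac{436}{- \frac{30}{49}} = 436 \left(- \frac{49}{30}\right) = - \frac{10682}{15} \approx -712.13$)
$G = \frac{117983044}{225}$ ($G = \left(-12 - \frac{10682}{15}\right)^{2} = \left(- \frac{10862}{15}\right)^{2} = \frac{117983044}{225} \approx 5.2437 \cdot 10^{5}$)
$- G = \left(-1\right) \frac{117983044}{225} = - \frac{117983044}{225}$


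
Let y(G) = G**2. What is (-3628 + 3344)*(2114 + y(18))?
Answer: -692392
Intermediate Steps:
(-3628 + 3344)*(2114 + y(18)) = (-3628 + 3344)*(2114 + 18**2) = -284*(2114 + 324) = -284*2438 = -692392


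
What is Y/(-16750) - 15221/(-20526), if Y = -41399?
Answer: 276176906/85952625 ≈ 3.2131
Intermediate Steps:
Y/(-16750) - 15221/(-20526) = -41399/(-16750) - 15221/(-20526) = -41399*(-1/16750) - 15221*(-1/20526) = 41399/16750 + 15221/20526 = 276176906/85952625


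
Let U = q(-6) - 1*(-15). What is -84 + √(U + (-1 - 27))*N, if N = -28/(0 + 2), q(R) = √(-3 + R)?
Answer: -84 - 14*√(-13 + 3*I) ≈ -89.786 - 50.808*I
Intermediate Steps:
U = 15 + 3*I (U = √(-3 - 6) - 1*(-15) = √(-9) + 15 = 3*I + 15 = 15 + 3*I ≈ 15.0 + 3.0*I)
N = -14 (N = -28/2 = (½)*(-28) = -14)
-84 + √(U + (-1 - 27))*N = -84 + √((15 + 3*I) + (-1 - 27))*(-14) = -84 + √((15 + 3*I) - 28)*(-14) = -84 + √(-13 + 3*I)*(-14) = -84 - 14*√(-13 + 3*I)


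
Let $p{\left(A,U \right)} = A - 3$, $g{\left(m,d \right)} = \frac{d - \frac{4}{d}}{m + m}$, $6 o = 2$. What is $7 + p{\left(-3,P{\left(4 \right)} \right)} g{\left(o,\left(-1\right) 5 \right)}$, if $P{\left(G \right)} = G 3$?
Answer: $\frac{224}{5} \approx 44.8$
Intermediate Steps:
$o = \frac{1}{3}$ ($o = \frac{1}{6} \cdot 2 = \frac{1}{3} \approx 0.33333$)
$P{\left(G \right)} = 3 G$
$g{\left(m,d \right)} = \frac{d - \frac{4}{d}}{2 m}$
$p{\left(A,U \right)} = -3 + A$ ($p{\left(A,U \right)} = A - 3 = -3 + A$)
$7 + p{\left(-3,P{\left(4 \right)} \right)} g{\left(o,\left(-1\right) 5 \right)} = 7 + \left(-3 - 3\right) \frac{\frac{1}{\frac{1}{3}} \left(-4 + \left(\left(-1\right) 5\right)^{2}\right)}{2 \left(\left(-1\right) 5\right)} = 7 - 6 \cdot \frac{1}{2} \frac{1}{-5} \cdot 3 \left(-4 + \left(-5\right)^{2}\right) = 7 - 6 \cdot \frac{1}{2} \left(- \frac{1}{5}\right) 3 \left(-4 + 25\right) = 7 - 6 \cdot \frac{1}{2} \left(- \frac{1}{5}\right) 3 \cdot 21 = 7 - - \frac{189}{5} = 7 + \frac{189}{5} = \frac{224}{5}$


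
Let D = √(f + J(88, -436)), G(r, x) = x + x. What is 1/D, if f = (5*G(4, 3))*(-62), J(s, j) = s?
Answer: -I*√443/886 ≈ -0.023756*I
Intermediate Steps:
G(r, x) = 2*x
f = -1860 (f = (5*(2*3))*(-62) = (5*6)*(-62) = 30*(-62) = -1860)
D = 2*I*√443 (D = √(-1860 + 88) = √(-1772) = 2*I*√443 ≈ 42.095*I)
1/D = 1/(2*I*√443) = -I*√443/886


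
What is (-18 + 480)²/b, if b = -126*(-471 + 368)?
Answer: 1694/103 ≈ 16.447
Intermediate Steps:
b = 12978 (b = -126*(-103) = 12978)
(-18 + 480)²/b = (-18 + 480)²/12978 = 462²*(1/12978) = 213444*(1/12978) = 1694/103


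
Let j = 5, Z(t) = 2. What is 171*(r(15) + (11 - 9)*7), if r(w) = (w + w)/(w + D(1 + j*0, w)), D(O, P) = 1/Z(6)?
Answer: 84474/31 ≈ 2725.0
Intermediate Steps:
D(O, P) = ½ (D(O, P) = 1/2 = ½)
r(w) = 2*w/(½ + w) (r(w) = (w + w)/(w + ½) = (2*w)/(½ + w) = 2*w/(½ + w))
171*(r(15) + (11 - 9)*7) = 171*(4*15/(1 + 2*15) + (11 - 9)*7) = 171*(4*15/(1 + 30) + 2*7) = 171*(4*15/31 + 14) = 171*(4*15*(1/31) + 14) = 171*(60/31 + 14) = 171*(494/31) = 84474/31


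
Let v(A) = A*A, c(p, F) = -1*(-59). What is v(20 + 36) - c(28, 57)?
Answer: 3077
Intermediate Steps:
c(p, F) = 59
v(A) = A²
v(20 + 36) - c(28, 57) = (20 + 36)² - 1*59 = 56² - 59 = 3136 - 59 = 3077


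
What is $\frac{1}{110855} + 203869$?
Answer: $\frac{22599897996}{110855} \approx 2.0387 \cdot 10^{5}$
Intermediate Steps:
$\frac{1}{110855} + 203869 = \frac{22599897996}{110855}$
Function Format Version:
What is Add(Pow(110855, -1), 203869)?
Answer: Rational(22599897996, 110855) ≈ 2.0387e+5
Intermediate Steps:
Add(Pow(110855, -1), 203869) = Add(Rational(1, 110855), 203869) = Rational(22599897996, 110855)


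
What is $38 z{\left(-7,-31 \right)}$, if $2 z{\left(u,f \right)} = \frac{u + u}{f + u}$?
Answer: $7$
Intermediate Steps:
$z{\left(u,f \right)} = \frac{u}{f + u}$ ($z{\left(u,f \right)} = \frac{\left(u + u\right) \frac{1}{f + u}}{2} = \frac{2 u \frac{1}{f + u}}{2} = \frac{u}{f + u}$)
$38 z{\left(-7,-31 \right)} = 38 \left(- \frac{7}{-31 - 7}\right) = 38 \left(- \frac{7}{-38}\right) = 38 \left(\left(-7\right) \left(- \frac{1}{38}\right)\right) = 38 \cdot \frac{7}{38} = 7$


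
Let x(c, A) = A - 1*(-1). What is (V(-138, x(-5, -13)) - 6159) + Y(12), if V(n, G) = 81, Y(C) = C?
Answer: -6066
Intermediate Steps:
x(c, A) = 1 + A (x(c, A) = A + 1 = 1 + A)
(V(-138, x(-5, -13)) - 6159) + Y(12) = (81 - 6159) + 12 = -6078 + 12 = -6066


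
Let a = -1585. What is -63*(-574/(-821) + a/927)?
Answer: 5384309/84563 ≈ 63.672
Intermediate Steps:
-63*(-574/(-821) + a/927) = -63*(-574/(-821) - 1585/927) = -63*(-574*(-1/821) - 1585*1/927) = -63*(574/821 - 1585/927) = -63*(-769187/761067) = 5384309/84563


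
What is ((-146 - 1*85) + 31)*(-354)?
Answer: 70800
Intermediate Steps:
((-146 - 1*85) + 31)*(-354) = ((-146 - 85) + 31)*(-354) = (-231 + 31)*(-354) = -200*(-354) = 70800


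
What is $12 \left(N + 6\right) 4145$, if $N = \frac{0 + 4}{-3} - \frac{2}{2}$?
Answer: $182380$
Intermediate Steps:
$N = - \frac{7}{3}$ ($N = 4 \left(- \frac{1}{3}\right) - 1 = - \frac{4}{3} - 1 = - \frac{7}{3} \approx -2.3333$)
$12 \left(N + 6\right) 4145 = 12 \left(- \frac{7}{3} + 6\right) 4145 = 12 \cdot \frac{11}{3} \cdot 4145 = 44 \cdot 4145 = 182380$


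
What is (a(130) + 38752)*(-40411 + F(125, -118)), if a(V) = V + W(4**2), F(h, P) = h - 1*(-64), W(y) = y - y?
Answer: -1563911804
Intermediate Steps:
W(y) = 0
F(h, P) = 64 + h (F(h, P) = h + 64 = 64 + h)
a(V) = V (a(V) = V + 0 = V)
(a(130) + 38752)*(-40411 + F(125, -118)) = (130 + 38752)*(-40411 + (64 + 125)) = 38882*(-40411 + 189) = 38882*(-40222) = -1563911804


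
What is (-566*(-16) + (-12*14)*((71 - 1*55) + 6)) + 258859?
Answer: 264219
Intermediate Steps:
(-566*(-16) + (-12*14)*((71 - 1*55) + 6)) + 258859 = (9056 - 168*((71 - 55) + 6)) + 258859 = (9056 - 168*(16 + 6)) + 258859 = (9056 - 168*22) + 258859 = (9056 - 3696) + 258859 = 5360 + 258859 = 264219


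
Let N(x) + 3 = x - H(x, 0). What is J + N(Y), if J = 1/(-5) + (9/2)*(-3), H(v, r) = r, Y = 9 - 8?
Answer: -157/10 ≈ -15.700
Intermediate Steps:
Y = 1
N(x) = -3 + x (N(x) = -3 + (x - 1*0) = -3 + (x + 0) = -3 + x)
J = -137/10 (J = -1/5 + (9*(1/2))*(-3) = -1/5 + (9/2)*(-3) = -1/5 - 27/2 = -137/10 ≈ -13.700)
J + N(Y) = -137/10 + (-3 + 1) = -137/10 - 2 = -157/10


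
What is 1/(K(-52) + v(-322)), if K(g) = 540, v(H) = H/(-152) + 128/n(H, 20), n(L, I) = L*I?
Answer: 61180/33165589 ≈ 0.0018447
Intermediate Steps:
n(L, I) = I*L
v(H) = -H/152 + 32/(5*H) (v(H) = H/(-152) + 128/((20*H)) = H*(-1/152) + 128*(1/(20*H)) = -H/152 + 32/(5*H))
1/(K(-52) + v(-322)) = 1/(540 + (-1/152*(-322) + (32/5)/(-322))) = 1/(540 + (161/76 + (32/5)*(-1/322))) = 1/(540 + (161/76 - 16/805)) = 1/(540 + 128389/61180) = 1/(33165589/61180) = 61180/33165589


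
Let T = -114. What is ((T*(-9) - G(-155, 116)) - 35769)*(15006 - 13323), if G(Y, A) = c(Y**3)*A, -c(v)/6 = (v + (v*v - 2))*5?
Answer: 81218213487102883851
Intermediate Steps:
c(v) = 60 - 30*v - 30*v**2 (c(v) = -6*(v + (v*v - 2))*5 = -6*(v + (v**2 - 2))*5 = -6*(v + (-2 + v**2))*5 = -6*(-2 + v + v**2)*5 = -6*(-10 + 5*v + 5*v**2) = 60 - 30*v - 30*v**2)
G(Y, A) = A*(60 - 30*Y**3 - 30*Y**6) (G(Y, A) = (60 - 30*Y**3 - 30*Y**6)*A = A*(60 - 30*Y**3 - 30*Y**6))
((T*(-9) - G(-155, 116)) - 35769)*(15006 - 13323) = ((-114*(-9) - 30*116*(2 - 1*(-155)**3 - 1*(-155)**6)) - 35769)*(15006 - 13323) = ((1026 - 30*116*(2 - 1*(-3723875) - 1*13867245015625)) - 35769)*1683 = ((1026 - 30*116*(2 + 3723875 - 13867245015625)) - 35769)*1683 = ((1026 - 30*116*(-13867241291748)) - 35769)*1683 = ((1026 - 1*(-48257999695283040)) - 35769)*1683 = ((1026 + 48257999695283040) - 35769)*1683 = (48257999695284066 - 35769)*1683 = 48257999695248297*1683 = 81218213487102883851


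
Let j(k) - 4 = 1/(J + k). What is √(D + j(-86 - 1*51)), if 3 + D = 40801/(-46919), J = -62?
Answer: √10929407434003/9336881 ≈ 0.35408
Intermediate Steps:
j(k) = 4 + 1/(-62 + k)
D = -181558/46919 (D = -3 + 40801/(-46919) = -3 + 40801*(-1/46919) = -3 - 40801/46919 = -181558/46919 ≈ -3.8696)
√(D + j(-86 - 1*51)) = √(-181558/46919 + (-247 + 4*(-86 - 1*51))/(-62 + (-86 - 1*51))) = √(-181558/46919 + (-247 + 4*(-86 - 51))/(-62 + (-86 - 51))) = √(-181558/46919 + (-247 + 4*(-137))/(-62 - 137)) = √(-181558/46919 + (-247 - 548)/(-199)) = √(-181558/46919 - 1/199*(-795)) = √(-181558/46919 + 795/199) = √(1170563/9336881) = √10929407434003/9336881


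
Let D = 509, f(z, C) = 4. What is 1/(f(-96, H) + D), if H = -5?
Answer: 1/513 ≈ 0.0019493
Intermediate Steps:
1/(f(-96, H) + D) = 1/(4 + 509) = 1/513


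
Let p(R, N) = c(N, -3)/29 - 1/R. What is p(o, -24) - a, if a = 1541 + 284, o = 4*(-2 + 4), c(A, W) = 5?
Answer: -423389/232 ≈ -1825.0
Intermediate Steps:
o = 8 (o = 4*2 = 8)
a = 1825
p(R, N) = 5/29 - 1/R
p(o, -24) - a = (5/29 - 1/8) - 1*1825 = (5/29 - 1*1/8) - 1825 = (5/29 - 1/8) - 1825 = 11/232 - 1825 = -423389/232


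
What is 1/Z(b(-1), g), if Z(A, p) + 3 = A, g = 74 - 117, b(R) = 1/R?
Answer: -¼ ≈ -0.25000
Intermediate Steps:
g = -43
Z(A, p) = -3 + A
1/Z(b(-1), g) = 1/(-3 + 1/(-1)) = 1/(-3 - 1) = 1/(-4) = -¼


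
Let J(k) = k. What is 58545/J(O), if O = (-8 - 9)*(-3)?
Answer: 19515/17 ≈ 1147.9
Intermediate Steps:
O = 51 (O = -17*(-3) = 51)
58545/J(O) = 58545/51 = 58545*(1/51) = 19515/17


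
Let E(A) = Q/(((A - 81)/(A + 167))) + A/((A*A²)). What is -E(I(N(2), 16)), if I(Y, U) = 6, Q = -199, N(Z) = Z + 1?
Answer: -413149/900 ≈ -459.05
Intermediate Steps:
N(Z) = 1 + Z
E(A) = A⁻² - 199*(167 + A)/(-81 + A) (E(A) = -199*(A + 167)/(A - 81) + A/((A*A²)) = -199*(167 + A)/(-81 + A) + A/(A³) = -199*(167 + A)/(-81 + A) + A/A³ = -199*(167 + A)/(-81 + A) + A⁻² = A⁻² - 199*(167 + A)/(-81 + A))
-E(I(N(2), 16)) = -(-81 + 6 - 33233*6² - 199*6³)/(6²*(-81 + 6)) = -(-81 + 6 - 33233*36 - 199*216)/(36*(-75)) = -(-1)*(-81 + 6 - 1196388 - 42984)/(36*75) = -(-1)*(-1239447)/(36*75) = -1*413149/900 = -413149/900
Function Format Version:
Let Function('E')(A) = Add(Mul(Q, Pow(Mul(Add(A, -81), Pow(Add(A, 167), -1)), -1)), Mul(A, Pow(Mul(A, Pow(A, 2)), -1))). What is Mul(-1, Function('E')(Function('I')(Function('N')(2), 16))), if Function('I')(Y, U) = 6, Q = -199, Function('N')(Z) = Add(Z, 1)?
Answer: Rational(-413149, 900) ≈ -459.05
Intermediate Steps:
Function('N')(Z) = Add(1, Z)
Function('E')(A) = Add(Pow(A, -2), Mul(-199, Pow(Add(-81, A), -1), Add(167, A))) (Function('E')(A) = Add(Mul(-199, Pow(Mul(Add(A, -81), Pow(Add(A, 167), -1)), -1)), Mul(A, Pow(Mul(A, Pow(A, 2)), -1))) = Add(Mul(-199, Pow(Mul(Add(-81, A), Pow(Add(167, A), -1)), -1)), Mul(A, Pow(Pow(A, 3), -1))) = Add(Mul(-199, Pow(Mul(Pow(Add(167, A), -1), Add(-81, A)), -1)), Mul(A, Pow(A, -3))) = Add(Mul(-199, Mul(Pow(Add(-81, A), -1), Add(167, A))), Pow(A, -2)) = Add(Mul(-199, Pow(Add(-81, A), -1), Add(167, A)), Pow(A, -2)) = Add(Pow(A, -2), Mul(-199, Pow(Add(-81, A), -1), Add(167, A))))
Mul(-1, Function('E')(Function('I')(Function('N')(2), 16))) = Mul(-1, Mul(Pow(6, -2), Pow(Add(-81, 6), -1), Add(-81, 6, Mul(-33233, Pow(6, 2)), Mul(-199, Pow(6, 3))))) = Mul(-1, Mul(Rational(1, 36), Pow(-75, -1), Add(-81, 6, Mul(-33233, 36), Mul(-199, 216)))) = Mul(-1, Mul(Rational(1, 36), Rational(-1, 75), Add(-81, 6, -1196388, -42984))) = Mul(-1, Mul(Rational(1, 36), Rational(-1, 75), -1239447)) = Mul(-1, Rational(413149, 900)) = Rational(-413149, 900)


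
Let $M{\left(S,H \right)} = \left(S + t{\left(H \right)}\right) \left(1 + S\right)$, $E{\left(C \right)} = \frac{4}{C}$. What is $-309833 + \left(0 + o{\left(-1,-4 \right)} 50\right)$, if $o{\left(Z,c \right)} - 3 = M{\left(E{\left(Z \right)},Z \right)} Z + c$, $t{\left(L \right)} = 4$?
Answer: $-309883$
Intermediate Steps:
$M{\left(S,H \right)} = \left(1 + S\right) \left(4 + S\right)$ ($M{\left(S,H \right)} = \left(S + 4\right) \left(1 + S\right) = \left(4 + S\right) \left(1 + S\right) = \left(1 + S\right) \left(4 + S\right)$)
$o{\left(Z,c \right)} = 3 + c + Z \left(4 + \frac{16}{Z^{2}} + \frac{20}{Z}\right)$ ($o{\left(Z,c \right)} = 3 + \left(\left(4 + \left(\frac{4}{Z}\right)^{2} + 5 \frac{4}{Z}\right) Z + c\right) = 3 + \left(\left(4 + \frac{16}{Z^{2}} + \frac{20}{Z}\right) Z + c\right) = 3 + \left(Z \left(4 + \frac{16}{Z^{2}} + \frac{20}{Z}\right) + c\right) = 3 + \left(c + Z \left(4 + \frac{16}{Z^{2}} + \frac{20}{Z}\right)\right) = 3 + c + Z \left(4 + \frac{16}{Z^{2}} + \frac{20}{Z}\right)$)
$-309833 + \left(0 + o{\left(-1,-4 \right)} 50\right) = -309833 + \left(0 + \left(23 - 4 + 4 \left(-1\right) + \frac{16}{-1}\right) 50\right) = -309833 + \left(0 + \left(23 - 4 - 4 + 16 \left(-1\right)\right) 50\right) = -309833 + \left(0 + \left(23 - 4 - 4 - 16\right) 50\right) = -309833 + \left(0 - 50\right) = -309833 - 50 = -309883$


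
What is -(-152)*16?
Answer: 2432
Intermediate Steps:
-(-152)*16 = -8*(-304) = 2432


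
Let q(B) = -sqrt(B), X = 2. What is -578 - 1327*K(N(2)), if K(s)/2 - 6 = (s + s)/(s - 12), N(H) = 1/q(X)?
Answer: -4730766/287 - 63696*sqrt(2)/287 ≈ -16797.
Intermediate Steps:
N(H) = -sqrt(2)/2 (N(H) = 1/(-sqrt(2)) = -sqrt(2)/2)
K(s) = 12 + 4*s/(-12 + s) (K(s) = 12 + 2*((s + s)/(s - 12)) = 12 + 2*((2*s)/(-12 + s)) = 12 + 2*(2*s/(-12 + s)) = 12 + 4*s/(-12 + s))
-578 - 1327*K(N(2)) = -578 - 21232*(-9 - sqrt(2)/2)/(-12 - sqrt(2)/2)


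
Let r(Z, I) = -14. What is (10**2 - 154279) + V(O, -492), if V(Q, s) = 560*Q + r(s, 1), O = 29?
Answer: -137953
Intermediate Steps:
V(Q, s) = -14 + 560*Q (V(Q, s) = 560*Q - 14 = -14 + 560*Q)
(10**2 - 154279) + V(O, -492) = (10**2 - 154279) + (-14 + 560*29) = (100 - 154279) + (-14 + 16240) = -154179 + 16226 = -137953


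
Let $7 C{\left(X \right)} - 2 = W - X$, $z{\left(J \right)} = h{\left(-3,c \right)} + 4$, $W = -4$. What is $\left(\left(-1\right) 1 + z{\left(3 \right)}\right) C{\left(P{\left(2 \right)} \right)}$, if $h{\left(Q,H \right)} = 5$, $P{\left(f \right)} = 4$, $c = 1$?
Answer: $- \frac{48}{7} \approx -6.8571$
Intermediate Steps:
$z{\left(J \right)} = 9$ ($z{\left(J \right)} = 5 + 4 = 9$)
$C{\left(X \right)} = - \frac{2}{7} - \frac{X}{7}$ ($C{\left(X \right)} = \frac{2}{7} + \frac{-4 - X}{7} = \frac{2}{7} - \left(\frac{4}{7} + \frac{X}{7}\right) = - \frac{2}{7} - \frac{X}{7}$)
$\left(\left(-1\right) 1 + z{\left(3 \right)}\right) C{\left(P{\left(2 \right)} \right)} = \left(\left(-1\right) 1 + 9\right) \left(- \frac{2}{7} - \frac{4}{7}\right) = \left(-1 + 9\right) \left(- \frac{2}{7} - \frac{4}{7}\right) = 8 \left(- \frac{6}{7}\right) = - \frac{48}{7}$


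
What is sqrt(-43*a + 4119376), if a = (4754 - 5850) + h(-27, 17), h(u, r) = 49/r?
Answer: 3*sqrt(133787093)/17 ≈ 2041.2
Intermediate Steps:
a = -18583/17 (a = (4754 - 5850) + 49/17 = -1096 + 49*(1/17) = -1096 + 49/17 = -18583/17 ≈ -1093.1)
sqrt(-43*a + 4119376) = sqrt(-43*(-18583/17) + 4119376) = sqrt(799069/17 + 4119376) = sqrt(70828461/17) = 3*sqrt(133787093)/17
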